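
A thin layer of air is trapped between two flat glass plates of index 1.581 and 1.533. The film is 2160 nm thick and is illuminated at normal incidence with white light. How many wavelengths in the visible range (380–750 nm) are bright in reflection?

5

At the upper boundary (n = 1.581 to n = 1.0) the reflected ray undergoes no phase shift.
Ray reflecting at the bottom interface goes from n = 1.0 toward n = 1.533: a half-wave phase shift.
Exactly one π shift → a net half-wave offset.
For strong reflection here: 2 n t = (m + ½) λ.
λ = 2 n t / (m + ½) = 4320 / (m + ½) nm.
m=5: 785 nm (IR); m=6: 665 nm (visible); m=7: 576 nm (visible); m=8: 508 nm (visible); m=9: 455 nm (visible); m=10: 411 nm (visible); m=11: 376 nm (UV).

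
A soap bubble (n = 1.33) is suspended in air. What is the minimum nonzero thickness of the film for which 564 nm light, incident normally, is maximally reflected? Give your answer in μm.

Top surface (1.0 → 1.33): reflection off a higher-index medium gives a half-wave phase shift.
At the lower boundary (n = 1.33 to n = 1.0) the reflected ray undergoes no phase shift.
The two reflections differ by half a wavelength.
For bright reflection here: 2 n t = (m + ½) λ.
Minimum at m = 0: t = λ / (4 n) = 564 / (4 × 1.33) = 106 nm.

0.106 μm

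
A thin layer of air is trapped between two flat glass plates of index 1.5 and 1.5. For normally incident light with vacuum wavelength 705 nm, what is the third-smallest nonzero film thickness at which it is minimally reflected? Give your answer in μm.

Ray reflecting at the top interface goes from n = 1.5 toward n = 1.0: no phase shift.
Bottom surface (1.0 → 1.5): reflection off a higher-index medium gives a half-wave phase shift.
The two reflections differ by half a wavelength.
With one net inversion, destructive interference in reflection requires 2 n t = m λ.
The third-smallest nonzero thickness corresponds to m = 3: t = m λ / (2 n) = 3.00 × 705 / (2 × 1.0) = 1058 nm.

1.06 μm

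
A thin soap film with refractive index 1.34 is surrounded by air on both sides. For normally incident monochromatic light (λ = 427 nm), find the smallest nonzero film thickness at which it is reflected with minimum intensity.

At the upper boundary (n = 1.0 to n = 1.34) the reflected ray undergoes a half-wave phase shift.
Bottom surface (1.34 → 1.0): reflection off a lower-index medium gives no phase shift.
Net: one phase inversion between the two reflected rays.
So the condition for destructive reflection is 2 n t = m λ.
Minimum nonzero at m = 1: t = λ / (2 n) = 427 / (2 × 1.34) = 159 nm.

159 nm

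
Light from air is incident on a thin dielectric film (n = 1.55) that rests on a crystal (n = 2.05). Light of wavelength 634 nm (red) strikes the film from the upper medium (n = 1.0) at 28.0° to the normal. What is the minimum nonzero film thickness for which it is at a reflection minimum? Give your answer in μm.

Top surface (1.0 → 1.55): reflection off a higher-index medium gives a half-wave phase shift.
At the lower boundary (n = 1.55 to n = 2.05) the reflected ray undergoes a half-wave phase shift.
Net: no relative phase inversion (both shifts match).
For dark reflection here: 2 n t cos θ_r = (m + ½) λ.
Snell's law: 1.0 sin 28.0° = 1.55 sin θ_r → sin θ_r = 0.303, cos θ_r = 0.953.
Minimum at m = 0: t = λ / (4 n cos θ_r) = 634 / (4 × 1.55 × 0.953) = 107 nm.

0.107 μm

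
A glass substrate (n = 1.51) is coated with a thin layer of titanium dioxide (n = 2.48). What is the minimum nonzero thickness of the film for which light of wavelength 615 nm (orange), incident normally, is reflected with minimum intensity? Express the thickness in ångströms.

1240 Å

Top surface (1.0 → 2.48): reflection off a higher-index medium gives a half-wave phase shift.
At the lower boundary (n = 2.48 to n = 1.51) the reflected ray undergoes no phase shift.
Net: one phase inversion between the two reflected rays.
With one net inversion, destructive interference in reflection requires 2 n t = m λ.
Minimum nonzero at m = 1: t = λ / (2 n) = 615 / (2 × 2.48) = 124 nm.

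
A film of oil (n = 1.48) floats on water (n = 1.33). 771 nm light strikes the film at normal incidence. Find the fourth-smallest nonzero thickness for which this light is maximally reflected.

912 nm

Top surface (1.0 → 1.48): reflection off a higher-index medium gives a half-wave phase shift.
At the lower boundary (n = 1.48 to n = 1.33) the reflected ray undergoes no phase shift.
The two reflections differ by half a wavelength.
For maximum reflection here: 2 n t = (m + ½) λ.
The fourth-smallest nonzero thickness corresponds to m = 3: t = (m + ½) λ / (2 n) = 3.50 × 771 / (2 × 1.48) = 912 nm.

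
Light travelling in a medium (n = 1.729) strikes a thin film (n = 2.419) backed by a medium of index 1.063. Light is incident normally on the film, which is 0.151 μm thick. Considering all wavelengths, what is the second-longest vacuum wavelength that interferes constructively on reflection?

At the upper boundary (n = 1.729 to n = 2.419) the reflected ray undergoes a half-wave phase shift.
Ray reflecting at the bottom interface goes from n = 2.419 toward n = 1.063: no phase shift.
Net: one phase inversion between the two reflected rays.
So the condition for constructive reflection is 2 n t = (m + ½) λ.
λ = 2 n t / (m + ½). The second-longest wavelength is m = 1: λ = 2 × 2.419 × 151 / 1.50 = 487 nm.

487 nm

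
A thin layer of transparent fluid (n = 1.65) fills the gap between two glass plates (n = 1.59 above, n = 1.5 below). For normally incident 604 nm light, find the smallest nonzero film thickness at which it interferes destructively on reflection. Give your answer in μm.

Ray reflecting at the top interface goes from n = 1.59 toward n = 1.65: a half-wave phase shift.
Ray reflecting at the bottom interface goes from n = 1.65 toward n = 1.5: no phase shift.
Net: one phase inversion between the two reflected rays.
For dark reflection here: 2 n t = m λ.
Minimum nonzero at m = 1: t = λ / (2 n) = 604 / (2 × 1.65) = 183 nm.

0.183 μm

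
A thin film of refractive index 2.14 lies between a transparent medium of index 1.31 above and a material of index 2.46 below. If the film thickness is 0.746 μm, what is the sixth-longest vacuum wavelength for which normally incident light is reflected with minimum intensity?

Ray reflecting at the top interface goes from n = 1.31 toward n = 2.14: a half-wave phase shift.
Bottom surface (2.14 → 2.46): reflection off a higher-index medium gives a half-wave phase shift.
The two reflections carry the same phase change, so no net offset.
So the condition for destructive reflection is 2 n t = (m + ½) λ.
λ = 2 n t / (m + ½). The sixth-longest wavelength is m = 5: λ = 2 × 2.14 × 746 / 5.50 = 581 nm.

581 nm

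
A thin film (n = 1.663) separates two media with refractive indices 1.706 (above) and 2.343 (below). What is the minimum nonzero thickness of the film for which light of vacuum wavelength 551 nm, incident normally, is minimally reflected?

Top surface (1.706 → 1.663): reflection off a lower-index medium gives no phase shift.
Ray reflecting at the bottom interface goes from n = 1.663 toward n = 2.343: a half-wave phase shift.
Net: one phase inversion between the two reflected rays.
For minimum reflection here: 2 n t = m λ.
Minimum nonzero at m = 1: t = λ / (2 n) = 551 / (2 × 1.663) = 166 nm.

166 nm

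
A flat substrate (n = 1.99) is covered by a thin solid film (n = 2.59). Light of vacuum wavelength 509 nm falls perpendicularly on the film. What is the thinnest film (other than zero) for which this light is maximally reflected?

49.1 nm

Top surface (1.0 → 2.59): reflection off a higher-index medium gives a half-wave phase shift.
Bottom surface (2.59 → 1.99): reflection off a lower-index medium gives no phase shift.
Exactly one π shift → a net half-wave offset.
With one net inversion, constructive interference in reflection requires 2 n t = (m + ½) λ.
Minimum at m = 0: t = λ / (4 n) = 509 / (4 × 2.59) = 49.1 nm.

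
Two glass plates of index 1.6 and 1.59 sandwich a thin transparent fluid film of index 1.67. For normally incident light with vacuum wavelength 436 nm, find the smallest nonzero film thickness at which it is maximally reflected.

65.3 nm

Top surface (1.6 → 1.67): reflection off a higher-index medium gives a half-wave phase shift.
Ray reflecting at the bottom interface goes from n = 1.67 toward n = 1.59: no phase shift.
The two reflections differ by half a wavelength.
With one net inversion, constructive interference in reflection requires 2 n t = (m + ½) λ.
Minimum at m = 0: t = λ / (4 n) = 436 / (4 × 1.67) = 65.3 nm.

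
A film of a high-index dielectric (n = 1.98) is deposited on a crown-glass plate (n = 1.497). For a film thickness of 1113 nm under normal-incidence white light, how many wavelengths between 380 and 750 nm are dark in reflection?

6

At the upper boundary (n = 1.0 to n = 1.98) the reflected ray undergoes a half-wave phase shift.
Ray reflecting at the bottom interface goes from n = 1.98 toward n = 1.497: no phase shift.
Net: one phase inversion between the two reflected rays.
For minimum reflection here: 2 n t = m λ.
λ = 2 n t / m = 4407 / m nm.
m=5: 881 nm (IR); m=6: 735 nm (visible); m=7: 630 nm (visible); m=8: 551 nm (visible); m=9: 490 nm (visible); m=10: 441 nm (visible); m=11: 401 nm (visible); m=12: 367 nm (UV).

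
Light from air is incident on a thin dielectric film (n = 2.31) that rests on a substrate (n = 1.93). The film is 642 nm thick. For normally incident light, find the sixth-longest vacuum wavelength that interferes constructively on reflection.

539 nm

At the upper boundary (n = 1.0 to n = 2.31) the reflected ray undergoes a half-wave phase shift.
Bottom surface (2.31 → 1.93): reflection off a lower-index medium gives no phase shift.
The two reflections differ by half a wavelength.
For strong reflection here: 2 n t = (m + ½) λ.
λ = 2 n t / (m + ½). The sixth-longest wavelength is m = 5: λ = 2 × 2.31 × 642 / 5.50 = 539 nm.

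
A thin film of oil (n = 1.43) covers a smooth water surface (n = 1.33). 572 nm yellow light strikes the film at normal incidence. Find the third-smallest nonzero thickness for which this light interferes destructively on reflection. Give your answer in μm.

Top surface (1.0 → 1.43): reflection off a higher-index medium gives a half-wave phase shift.
Bottom surface (1.43 → 1.33): reflection off a lower-index medium gives no phase shift.
Exactly one π shift → a net half-wave offset.
For dark reflection here: 2 n t = m λ.
The third-smallest nonzero thickness corresponds to m = 3: t = m λ / (2 n) = 3.00 × 572 / (2 × 1.43) = 600 nm.

0.600 μm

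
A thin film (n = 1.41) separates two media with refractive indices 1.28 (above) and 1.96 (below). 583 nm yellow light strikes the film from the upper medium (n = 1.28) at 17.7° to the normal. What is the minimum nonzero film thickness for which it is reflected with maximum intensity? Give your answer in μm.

Ray reflecting at the top interface goes from n = 1.28 toward n = 1.41: a half-wave phase shift.
Ray reflecting at the bottom interface goes from n = 1.41 toward n = 1.96: a half-wave phase shift.
The two reflections carry the same phase change, so no net offset.
For bright reflection here: 2 n t cos θ_r = m λ.
Snell's law: 1.28 sin 17.7° = 1.41 sin θ_r → sin θ_r = 0.276, cos θ_r = 0.961.
Minimum nonzero at m = 1: t = λ / (2 n cos θ_r) = 583 / (2 × 1.41 × 0.961) = 215 nm.

0.215 μm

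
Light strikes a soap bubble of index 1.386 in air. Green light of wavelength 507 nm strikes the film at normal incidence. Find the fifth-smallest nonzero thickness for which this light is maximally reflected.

Ray reflecting at the top interface goes from n = 1.0 toward n = 1.386: a half-wave phase shift.
At the lower boundary (n = 1.386 to n = 1.0) the reflected ray undergoes no phase shift.
The two reflections differ by half a wavelength.
With one net inversion, constructive interference in reflection requires 2 n t = (m + ½) λ.
The fifth-smallest nonzero thickness corresponds to m = 4: t = (m + ½) λ / (2 n) = 4.50 × 507 / (2 × 1.386) = 823 nm.

823 nm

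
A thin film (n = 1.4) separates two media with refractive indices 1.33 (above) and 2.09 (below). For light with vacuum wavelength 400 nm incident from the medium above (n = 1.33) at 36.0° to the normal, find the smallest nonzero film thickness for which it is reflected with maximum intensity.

172 nm

Ray reflecting at the top interface goes from n = 1.33 toward n = 1.4: a half-wave phase shift.
Bottom surface (1.4 → 2.09): reflection off a higher-index medium gives a half-wave phase shift.
The two reflections carry the same phase change, so no net offset.
For strong reflection here: 2 n t cos θ_r = m λ.
Snell's law: 1.33 sin 36.0° = 1.4 sin θ_r → sin θ_r = 0.558, cos θ_r = 0.830.
Minimum nonzero at m = 1: t = λ / (2 n cos θ_r) = 400 / (2 × 1.4 × 0.830) = 172 nm.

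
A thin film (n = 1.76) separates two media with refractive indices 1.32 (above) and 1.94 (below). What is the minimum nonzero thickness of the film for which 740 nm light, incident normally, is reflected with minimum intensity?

105 nm

Top surface (1.32 → 1.76): reflection off a higher-index medium gives a half-wave phase shift.
At the lower boundary (n = 1.76 to n = 1.94) the reflected ray undergoes a half-wave phase shift.
Zero or two π shifts → no net half-wave offset.
With no net inversion, destructive interference in reflection requires 2 n t = (m + ½) λ.
Minimum at m = 0: t = λ / (4 n) = 740 / (4 × 1.76) = 105 nm.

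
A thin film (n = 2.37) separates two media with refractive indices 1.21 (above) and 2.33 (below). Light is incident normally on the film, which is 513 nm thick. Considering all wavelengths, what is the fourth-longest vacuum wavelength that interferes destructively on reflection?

Top surface (1.21 → 2.37): reflection off a higher-index medium gives a half-wave phase shift.
At the lower boundary (n = 2.37 to n = 2.33) the reflected ray undergoes no phase shift.
The two reflections differ by half a wavelength.
For dark reflection here: 2 n t = m λ.
λ = 2 n t / m. The fourth-longest wavelength is m = 4: λ = 2 × 2.37 × 513 / 4.00 = 608 nm.

608 nm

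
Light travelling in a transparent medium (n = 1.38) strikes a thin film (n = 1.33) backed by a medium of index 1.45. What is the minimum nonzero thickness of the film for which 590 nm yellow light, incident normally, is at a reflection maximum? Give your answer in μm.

Top surface (1.38 → 1.33): reflection off a lower-index medium gives no phase shift.
At the lower boundary (n = 1.33 to n = 1.45) the reflected ray undergoes a half-wave phase shift.
The two reflections differ by half a wavelength.
For strong reflection here: 2 n t = (m + ½) λ.
Minimum at m = 0: t = λ / (4 n) = 590 / (4 × 1.33) = 111 nm.

0.111 μm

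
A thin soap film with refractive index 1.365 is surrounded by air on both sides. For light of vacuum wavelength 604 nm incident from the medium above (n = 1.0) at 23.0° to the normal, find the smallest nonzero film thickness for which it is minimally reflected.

Top surface (1.0 → 1.365): reflection off a higher-index medium gives a half-wave phase shift.
Bottom surface (1.365 → 1.0): reflection off a lower-index medium gives no phase shift.
The two reflections differ by half a wavelength.
So the condition for destructive reflection is 2 n t cos θ_r = m λ.
Snell's law: 1.0 sin 23.0° = 1.365 sin θ_r → sin θ_r = 0.286, cos θ_r = 0.958.
Minimum nonzero at m = 1: t = λ / (2 n cos θ_r) = 604 / (2 × 1.365 × 0.958) = 231 nm.

231 nm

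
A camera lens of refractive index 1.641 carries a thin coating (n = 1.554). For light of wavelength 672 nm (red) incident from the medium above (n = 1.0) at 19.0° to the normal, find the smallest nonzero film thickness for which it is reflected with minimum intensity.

Ray reflecting at the top interface goes from n = 1.0 toward n = 1.554: a half-wave phase shift.
Bottom surface (1.554 → 1.641): reflection off a higher-index medium gives a half-wave phase shift.
Net: no relative phase inversion (both shifts match).
With no net inversion, destructive interference in reflection requires 2 n t cos θ_r = (m + ½) λ.
Snell's law: 1.0 sin 19.0° = 1.554 sin θ_r → sin θ_r = 0.210, cos θ_r = 0.978.
Minimum at m = 0: t = λ / (4 n cos θ_r) = 672 / (4 × 1.554 × 0.978) = 111 nm.

111 nm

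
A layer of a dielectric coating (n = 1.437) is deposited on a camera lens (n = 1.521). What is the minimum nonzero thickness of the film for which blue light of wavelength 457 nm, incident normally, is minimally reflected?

Ray reflecting at the top interface goes from n = 1.0 toward n = 1.437: a half-wave phase shift.
At the lower boundary (n = 1.437 to n = 1.521) the reflected ray undergoes a half-wave phase shift.
Zero or two π shifts → no net half-wave offset.
With no net inversion, destructive interference in reflection requires 2 n t = (m + ½) λ.
Minimum at m = 0: t = λ / (4 n) = 457 / (4 × 1.437) = 79.5 nm.

79.5 nm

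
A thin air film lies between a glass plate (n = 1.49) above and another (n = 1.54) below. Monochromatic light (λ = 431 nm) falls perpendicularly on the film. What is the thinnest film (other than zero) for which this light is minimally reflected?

Ray reflecting at the top interface goes from n = 1.49 toward n = 1.0: no phase shift.
Ray reflecting at the bottom interface goes from n = 1.0 toward n = 1.54: a half-wave phase shift.
Exactly one π shift → a net half-wave offset.
So the condition for destructive reflection is 2 n t = m λ.
Minimum nonzero at m = 1: t = λ / (2 n) = 431 / (2 × 1.0) = 216 nm.

216 nm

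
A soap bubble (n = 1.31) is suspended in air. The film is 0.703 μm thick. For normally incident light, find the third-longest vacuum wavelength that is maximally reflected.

737 nm

At the upper boundary (n = 1.0 to n = 1.31) the reflected ray undergoes a half-wave phase shift.
Ray reflecting at the bottom interface goes from n = 1.31 toward n = 1.0: no phase shift.
Net: one phase inversion between the two reflected rays.
For maximum reflection here: 2 n t = (m + ½) λ.
λ = 2 n t / (m + ½). The third-longest wavelength is m = 2: λ = 2 × 1.31 × 703 / 2.50 = 737 nm.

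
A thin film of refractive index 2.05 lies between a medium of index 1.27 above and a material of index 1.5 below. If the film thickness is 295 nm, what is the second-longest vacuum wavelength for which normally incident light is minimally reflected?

At the upper boundary (n = 1.27 to n = 2.05) the reflected ray undergoes a half-wave phase shift.
At the lower boundary (n = 2.05 to n = 1.5) the reflected ray undergoes no phase shift.
Net: one phase inversion between the two reflected rays.
So the condition for destructive reflection is 2 n t = m λ.
λ = 2 n t / m. The second-longest wavelength is m = 2: λ = 2 × 2.05 × 295 / 2.00 = 605 nm.

605 nm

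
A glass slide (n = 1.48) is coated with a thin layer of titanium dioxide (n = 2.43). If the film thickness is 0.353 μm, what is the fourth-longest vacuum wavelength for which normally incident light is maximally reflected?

490 nm

At the upper boundary (n = 1.0 to n = 2.43) the reflected ray undergoes a half-wave phase shift.
Ray reflecting at the bottom interface goes from n = 2.43 toward n = 1.48: no phase shift.
Net: one phase inversion between the two reflected rays.
With one net inversion, constructive interference in reflection requires 2 n t = (m + ½) λ.
λ = 2 n t / (m + ½). The fourth-longest wavelength is m = 3: λ = 2 × 2.43 × 353 / 3.50 = 490 nm.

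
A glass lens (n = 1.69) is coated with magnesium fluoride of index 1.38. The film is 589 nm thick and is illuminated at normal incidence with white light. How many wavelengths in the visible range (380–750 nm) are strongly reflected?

2

Top surface (1.0 → 1.38): reflection off a higher-index medium gives a half-wave phase shift.
Ray reflecting at the bottom interface goes from n = 1.38 toward n = 1.69: a half-wave phase shift.
Zero or two π shifts → no net half-wave offset.
For strong reflection here: 2 n t = m λ.
λ = 2 n t / m = 1626 / m nm.
m=2: 813 nm (IR); m=3: 542 nm (visible); m=4: 406 nm (visible); m=5: 325 nm (UV).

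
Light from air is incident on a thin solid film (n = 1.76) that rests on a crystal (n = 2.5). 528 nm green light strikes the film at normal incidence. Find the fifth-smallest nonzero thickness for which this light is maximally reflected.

750 nm

At the upper boundary (n = 1.0 to n = 1.76) the reflected ray undergoes a half-wave phase shift.
Bottom surface (1.76 → 2.5): reflection off a higher-index medium gives a half-wave phase shift.
Zero or two π shifts → no net half-wave offset.
For maximum reflection here: 2 n t = m λ.
The fifth-smallest nonzero thickness corresponds to m = 5: t = m λ / (2 n) = 5.00 × 528 / (2 × 1.76) = 750 nm.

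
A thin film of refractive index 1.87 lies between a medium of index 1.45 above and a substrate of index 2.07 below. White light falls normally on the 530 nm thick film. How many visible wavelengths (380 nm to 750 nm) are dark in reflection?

2

Ray reflecting at the top interface goes from n = 1.45 toward n = 1.87: a half-wave phase shift.
At the lower boundary (n = 1.87 to n = 2.07) the reflected ray undergoes a half-wave phase shift.
The two reflections carry the same phase change, so no net offset.
For weak reflection here: 2 n t = (m + ½) λ.
λ = 2 n t / (m + ½) = 1982 / (m + ½) nm.
m=2: 793 nm (IR); m=3: 566 nm (visible); m=4: 440 nm (visible); m=5: 360 nm (UV).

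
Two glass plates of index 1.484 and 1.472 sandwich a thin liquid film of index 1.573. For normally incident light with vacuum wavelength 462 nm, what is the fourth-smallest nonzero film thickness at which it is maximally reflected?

Top surface (1.484 → 1.573): reflection off a higher-index medium gives a half-wave phase shift.
Ray reflecting at the bottom interface goes from n = 1.573 toward n = 1.472: no phase shift.
Net: one phase inversion between the two reflected rays.
For strong reflection here: 2 n t = (m + ½) λ.
The fourth-smallest nonzero thickness corresponds to m = 3: t = (m + ½) λ / (2 n) = 3.50 × 462 / (2 × 1.573) = 514 nm.

514 nm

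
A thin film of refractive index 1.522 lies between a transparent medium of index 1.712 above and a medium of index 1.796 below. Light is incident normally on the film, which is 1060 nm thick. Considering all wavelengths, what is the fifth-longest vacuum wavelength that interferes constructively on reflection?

717 nm

Ray reflecting at the top interface goes from n = 1.712 toward n = 1.522: no phase shift.
Bottom surface (1.522 → 1.796): reflection off a higher-index medium gives a half-wave phase shift.
Exactly one π shift → a net half-wave offset.
So the condition for constructive reflection is 2 n t = (m + ½) λ.
λ = 2 n t / (m + ½). The fifth-longest wavelength is m = 4: λ = 2 × 1.522 × 1060 / 4.50 = 717 nm.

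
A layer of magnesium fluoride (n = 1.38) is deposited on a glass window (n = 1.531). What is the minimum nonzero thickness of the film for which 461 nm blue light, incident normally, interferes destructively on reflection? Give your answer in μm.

Top surface (1.0 → 1.38): reflection off a higher-index medium gives a half-wave phase shift.
Ray reflecting at the bottom interface goes from n = 1.38 toward n = 1.531: a half-wave phase shift.
Net: no relative phase inversion (both shifts match).
For dark reflection here: 2 n t = (m + ½) λ.
Minimum at m = 0: t = λ / (4 n) = 461 / (4 × 1.38) = 83.5 nm.

0.0835 μm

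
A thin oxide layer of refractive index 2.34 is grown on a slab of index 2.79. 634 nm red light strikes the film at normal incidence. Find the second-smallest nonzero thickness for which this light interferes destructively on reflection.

203 nm

Ray reflecting at the top interface goes from n = 1.0 toward n = 2.34: a half-wave phase shift.
Bottom surface (2.34 → 2.79): reflection off a higher-index medium gives a half-wave phase shift.
The two reflections carry the same phase change, so no net offset.
With no net inversion, destructive interference in reflection requires 2 n t = (m + ½) λ.
The second-smallest nonzero thickness corresponds to m = 1: t = (m + ½) λ / (2 n) = 1.50 × 634 / (2 × 2.34) = 203 nm.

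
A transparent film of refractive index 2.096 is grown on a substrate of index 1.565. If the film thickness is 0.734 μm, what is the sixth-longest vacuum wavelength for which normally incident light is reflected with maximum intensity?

Top surface (1.0 → 2.096): reflection off a higher-index medium gives a half-wave phase shift.
Ray reflecting at the bottom interface goes from n = 2.096 toward n = 1.565: no phase shift.
The two reflections differ by half a wavelength.
So the condition for constructive reflection is 2 n t = (m + ½) λ.
λ = 2 n t / (m + ½). The sixth-longest wavelength is m = 5: λ = 2 × 2.096 × 734 / 5.50 = 559 nm.

559 nm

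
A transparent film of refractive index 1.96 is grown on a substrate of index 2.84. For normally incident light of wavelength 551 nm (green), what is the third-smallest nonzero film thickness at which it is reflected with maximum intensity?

Top surface (1.0 → 1.96): reflection off a higher-index medium gives a half-wave phase shift.
Bottom surface (1.96 → 2.84): reflection off a higher-index medium gives a half-wave phase shift.
The two reflections carry the same phase change, so no net offset.
For bright reflection here: 2 n t = m λ.
The third-smallest nonzero thickness corresponds to m = 3: t = m λ / (2 n) = 3.00 × 551 / (2 × 1.96) = 422 nm.

422 nm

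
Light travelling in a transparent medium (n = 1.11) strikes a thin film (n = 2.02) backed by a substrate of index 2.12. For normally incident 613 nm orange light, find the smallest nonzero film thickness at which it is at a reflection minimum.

75.9 nm

Top surface (1.11 → 2.02): reflection off a higher-index medium gives a half-wave phase shift.
At the lower boundary (n = 2.02 to n = 2.12) the reflected ray undergoes a half-wave phase shift.
Net: no relative phase inversion (both shifts match).
For minimum reflection here: 2 n t = (m + ½) λ.
Minimum at m = 0: t = λ / (4 n) = 613 / (4 × 2.02) = 75.9 nm.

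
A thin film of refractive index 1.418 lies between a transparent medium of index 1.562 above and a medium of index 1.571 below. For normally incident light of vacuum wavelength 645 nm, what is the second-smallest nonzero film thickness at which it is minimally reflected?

At the upper boundary (n = 1.562 to n = 1.418) the reflected ray undergoes no phase shift.
At the lower boundary (n = 1.418 to n = 1.571) the reflected ray undergoes a half-wave phase shift.
Net: one phase inversion between the two reflected rays.
So the condition for destructive reflection is 2 n t = m λ.
The second-smallest nonzero thickness corresponds to m = 2: t = m λ / (2 n) = 2.00 × 645 / (2 × 1.418) = 455 nm.

455 nm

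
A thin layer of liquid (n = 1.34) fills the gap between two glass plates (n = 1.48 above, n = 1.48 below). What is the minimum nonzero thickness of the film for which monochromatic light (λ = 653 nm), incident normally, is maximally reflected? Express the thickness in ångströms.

Top surface (1.48 → 1.34): reflection off a lower-index medium gives no phase shift.
At the lower boundary (n = 1.34 to n = 1.48) the reflected ray undergoes a half-wave phase shift.
Net: one phase inversion between the two reflected rays.
For strong reflection here: 2 n t = (m + ½) λ.
Minimum at m = 0: t = λ / (4 n) = 653 / (4 × 1.34) = 122 nm.

1218 Å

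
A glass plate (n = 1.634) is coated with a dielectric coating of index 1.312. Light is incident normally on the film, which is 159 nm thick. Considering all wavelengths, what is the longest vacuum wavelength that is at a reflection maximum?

At the upper boundary (n = 1.0 to n = 1.312) the reflected ray undergoes a half-wave phase shift.
At the lower boundary (n = 1.312 to n = 1.634) the reflected ray undergoes a half-wave phase shift.
The two reflections carry the same phase change, so no net offset.
With no net inversion, constructive interference in reflection requires 2 n t = m λ.
λ = 2 n t / m. The longest wavelength is m = 1: λ = 2 × 1.312 × 159 / 1.00 = 417 nm.

417 nm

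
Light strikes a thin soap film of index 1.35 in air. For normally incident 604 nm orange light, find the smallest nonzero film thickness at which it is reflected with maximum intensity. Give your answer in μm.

0.112 μm

At the upper boundary (n = 1.0 to n = 1.35) the reflected ray undergoes a half-wave phase shift.
At the lower boundary (n = 1.35 to n = 1.0) the reflected ray undergoes no phase shift.
The two reflections differ by half a wavelength.
So the condition for constructive reflection is 2 n t = (m + ½) λ.
Minimum at m = 0: t = λ / (4 n) = 604 / (4 × 1.35) = 112 nm.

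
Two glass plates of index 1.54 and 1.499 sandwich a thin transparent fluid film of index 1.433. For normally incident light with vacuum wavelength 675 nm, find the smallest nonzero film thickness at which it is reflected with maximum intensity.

118 nm

Top surface (1.54 → 1.433): reflection off a lower-index medium gives no phase shift.
Ray reflecting at the bottom interface goes from n = 1.433 toward n = 1.499: a half-wave phase shift.
Net: one phase inversion between the two reflected rays.
So the condition for constructive reflection is 2 n t = (m + ½) λ.
Minimum at m = 0: t = λ / (4 n) = 675 / (4 × 1.433) = 118 nm.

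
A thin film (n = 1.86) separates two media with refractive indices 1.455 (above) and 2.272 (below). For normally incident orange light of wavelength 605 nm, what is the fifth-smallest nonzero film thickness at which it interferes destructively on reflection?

732 nm

Ray reflecting at the top interface goes from n = 1.455 toward n = 1.86: a half-wave phase shift.
Bottom surface (1.86 → 2.272): reflection off a higher-index medium gives a half-wave phase shift.
Zero or two π shifts → no net half-wave offset.
For dark reflection here: 2 n t = (m + ½) λ.
The fifth-smallest nonzero thickness corresponds to m = 4: t = (m + ½) λ / (2 n) = 4.50 × 605 / (2 × 1.86) = 732 nm.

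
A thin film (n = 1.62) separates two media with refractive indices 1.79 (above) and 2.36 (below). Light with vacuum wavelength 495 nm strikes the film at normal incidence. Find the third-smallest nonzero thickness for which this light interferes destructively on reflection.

Top surface (1.79 → 1.62): reflection off a lower-index medium gives no phase shift.
Ray reflecting at the bottom interface goes from n = 1.62 toward n = 2.36: a half-wave phase shift.
Exactly one π shift → a net half-wave offset.
So the condition for destructive reflection is 2 n t = m λ.
The third-smallest nonzero thickness corresponds to m = 3: t = m λ / (2 n) = 3.00 × 495 / (2 × 1.62) = 458 nm.

458 nm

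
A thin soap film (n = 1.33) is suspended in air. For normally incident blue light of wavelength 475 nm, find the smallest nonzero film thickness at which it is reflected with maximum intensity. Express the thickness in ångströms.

893 Å

Top surface (1.0 → 1.33): reflection off a higher-index medium gives a half-wave phase shift.
At the lower boundary (n = 1.33 to n = 1.0) the reflected ray undergoes no phase shift.
Exactly one π shift → a net half-wave offset.
With one net inversion, constructive interference in reflection requires 2 n t = (m + ½) λ.
Minimum at m = 0: t = λ / (4 n) = 475 / (4 × 1.33) = 89.3 nm.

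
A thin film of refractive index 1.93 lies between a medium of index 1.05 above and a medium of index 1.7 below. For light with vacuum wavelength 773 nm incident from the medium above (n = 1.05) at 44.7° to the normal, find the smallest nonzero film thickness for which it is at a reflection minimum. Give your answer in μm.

At the upper boundary (n = 1.05 to n = 1.93) the reflected ray undergoes a half-wave phase shift.
Ray reflecting at the bottom interface goes from n = 1.93 toward n = 1.7: no phase shift.
The two reflections differ by half a wavelength.
So the condition for destructive reflection is 2 n t cos θ_r = m λ.
Snell's law: 1.05 sin 44.7° = 1.93 sin θ_r → sin θ_r = 0.383, cos θ_r = 0.924.
Minimum nonzero at m = 1: t = λ / (2 n cos θ_r) = 773 / (2 × 1.93 × 0.924) = 217 nm.

0.217 μm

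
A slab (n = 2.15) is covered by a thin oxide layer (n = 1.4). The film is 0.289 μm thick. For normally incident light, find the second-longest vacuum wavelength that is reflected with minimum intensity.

Top surface (1.0 → 1.4): reflection off a higher-index medium gives a half-wave phase shift.
Bottom surface (1.4 → 2.15): reflection off a higher-index medium gives a half-wave phase shift.
Net: no relative phase inversion (both shifts match).
So the condition for destructive reflection is 2 n t = (m + ½) λ.
λ = 2 n t / (m + ½). The second-longest wavelength is m = 1: λ = 2 × 1.4 × 289 / 1.50 = 539 nm.

539 nm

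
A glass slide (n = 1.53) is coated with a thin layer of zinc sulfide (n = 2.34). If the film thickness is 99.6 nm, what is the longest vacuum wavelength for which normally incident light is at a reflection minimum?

466 nm

Ray reflecting at the top interface goes from n = 1.0 toward n = 2.34: a half-wave phase shift.
Ray reflecting at the bottom interface goes from n = 2.34 toward n = 1.53: no phase shift.
Exactly one π shift → a net half-wave offset.
So the condition for destructive reflection is 2 n t = m λ.
λ = 2 n t / m. The longest wavelength is m = 1: λ = 2 × 2.34 × 99.6 / 1.00 = 466 nm.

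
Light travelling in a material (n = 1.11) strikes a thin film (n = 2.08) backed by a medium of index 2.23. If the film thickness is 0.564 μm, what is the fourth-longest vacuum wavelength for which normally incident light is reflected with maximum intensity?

587 nm

Ray reflecting at the top interface goes from n = 1.11 toward n = 2.08: a half-wave phase shift.
At the lower boundary (n = 2.08 to n = 2.23) the reflected ray undergoes a half-wave phase shift.
The two reflections carry the same phase change, so no net offset.
With no net inversion, constructive interference in reflection requires 2 n t = m λ.
λ = 2 n t / m. The fourth-longest wavelength is m = 4: λ = 2 × 2.08 × 564 / 4.00 = 587 nm.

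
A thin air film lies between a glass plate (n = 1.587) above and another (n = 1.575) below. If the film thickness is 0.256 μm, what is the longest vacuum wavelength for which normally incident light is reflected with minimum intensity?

512 nm

At the upper boundary (n = 1.587 to n = 1.0) the reflected ray undergoes no phase shift.
Bottom surface (1.0 → 1.575): reflection off a higher-index medium gives a half-wave phase shift.
The two reflections differ by half a wavelength.
So the condition for destructive reflection is 2 n t = m λ.
λ = 2 n t / m. The longest wavelength is m = 1: λ = 2 × 1.0 × 256 / 1.00 = 512 nm.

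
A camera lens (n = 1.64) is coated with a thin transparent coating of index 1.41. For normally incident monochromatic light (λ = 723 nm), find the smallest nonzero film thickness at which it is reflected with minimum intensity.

128 nm

Ray reflecting at the top interface goes from n = 1.0 toward n = 1.41: a half-wave phase shift.
At the lower boundary (n = 1.41 to n = 1.64) the reflected ray undergoes a half-wave phase shift.
Zero or two π shifts → no net half-wave offset.
For dark reflection here: 2 n t = (m + ½) λ.
Minimum at m = 0: t = λ / (4 n) = 723 / (4 × 1.41) = 128 nm.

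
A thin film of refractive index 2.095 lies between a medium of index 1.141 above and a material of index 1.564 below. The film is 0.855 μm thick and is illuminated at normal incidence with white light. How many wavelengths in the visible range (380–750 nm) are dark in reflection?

Ray reflecting at the top interface goes from n = 1.141 toward n = 2.095: a half-wave phase shift.
Bottom surface (2.095 → 1.564): reflection off a lower-index medium gives no phase shift.
The two reflections differ by half a wavelength.
With one net inversion, destructive interference in reflection requires 2 n t = m λ.
λ = 2 n t / m = 3582 / m nm.
m=4: 896 nm (IR); m=5: 716 nm (visible); m=6: 597 nm (visible); m=7: 512 nm (visible); m=8: 448 nm (visible); m=9: 398 nm (visible); m=10: 358 nm (UV).

5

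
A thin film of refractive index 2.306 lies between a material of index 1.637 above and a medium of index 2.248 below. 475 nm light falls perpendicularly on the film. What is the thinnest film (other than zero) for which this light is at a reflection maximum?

Top surface (1.637 → 2.306): reflection off a higher-index medium gives a half-wave phase shift.
At the lower boundary (n = 2.306 to n = 2.248) the reflected ray undergoes no phase shift.
Net: one phase inversion between the two reflected rays.
So the condition for constructive reflection is 2 n t = (m + ½) λ.
Minimum at m = 0: t = λ / (4 n) = 475 / (4 × 2.306) = 51.5 nm.

51.5 nm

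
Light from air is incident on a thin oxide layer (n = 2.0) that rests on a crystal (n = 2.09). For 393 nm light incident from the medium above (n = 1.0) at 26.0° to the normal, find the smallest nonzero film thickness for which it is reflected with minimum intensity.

50.3 nm

Ray reflecting at the top interface goes from n = 1.0 toward n = 2.0: a half-wave phase shift.
Bottom surface (2.0 → 2.09): reflection off a higher-index medium gives a half-wave phase shift.
Net: no relative phase inversion (both shifts match).
For minimum reflection here: 2 n t cos θ_r = (m + ½) λ.
Snell's law: 1.0 sin 26.0° = 2.0 sin θ_r → sin θ_r = 0.219, cos θ_r = 0.976.
Minimum at m = 0: t = λ / (4 n cos θ_r) = 393 / (4 × 2.0 × 0.976) = 50.3 nm.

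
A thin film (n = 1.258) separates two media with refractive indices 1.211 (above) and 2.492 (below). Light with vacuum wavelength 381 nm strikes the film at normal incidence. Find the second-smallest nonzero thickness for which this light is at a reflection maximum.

303 nm

At the upper boundary (n = 1.211 to n = 1.258) the reflected ray undergoes a half-wave phase shift.
Ray reflecting at the bottom interface goes from n = 1.258 toward n = 2.492: a half-wave phase shift.
Zero or two π shifts → no net half-wave offset.
So the condition for constructive reflection is 2 n t = m λ.
The second-smallest nonzero thickness corresponds to m = 2: t = m λ / (2 n) = 2.00 × 381 / (2 × 1.258) = 303 nm.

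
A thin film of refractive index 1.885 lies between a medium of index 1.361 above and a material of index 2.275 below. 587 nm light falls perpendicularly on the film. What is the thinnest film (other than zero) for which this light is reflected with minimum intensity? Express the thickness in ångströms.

779 Å

Top surface (1.361 → 1.885): reflection off a higher-index medium gives a half-wave phase shift.
Bottom surface (1.885 → 2.275): reflection off a higher-index medium gives a half-wave phase shift.
Net: no relative phase inversion (both shifts match).
With no net inversion, destructive interference in reflection requires 2 n t = (m + ½) λ.
Minimum at m = 0: t = λ / (4 n) = 587 / (4 × 1.885) = 77.9 nm.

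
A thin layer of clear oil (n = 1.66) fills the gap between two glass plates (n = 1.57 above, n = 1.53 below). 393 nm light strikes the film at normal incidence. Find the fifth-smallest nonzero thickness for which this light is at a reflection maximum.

533 nm

At the upper boundary (n = 1.57 to n = 1.66) the reflected ray undergoes a half-wave phase shift.
Bottom surface (1.66 → 1.53): reflection off a lower-index medium gives no phase shift.
The two reflections differ by half a wavelength.
With one net inversion, constructive interference in reflection requires 2 n t = (m + ½) λ.
The fifth-smallest nonzero thickness corresponds to m = 4: t = (m + ½) λ / (2 n) = 4.50 × 393 / (2 × 1.66) = 533 nm.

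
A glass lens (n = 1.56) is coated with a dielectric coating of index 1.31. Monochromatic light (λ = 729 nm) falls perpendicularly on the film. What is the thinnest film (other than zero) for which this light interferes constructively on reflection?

At the upper boundary (n = 1.0 to n = 1.31) the reflected ray undergoes a half-wave phase shift.
Bottom surface (1.31 → 1.56): reflection off a higher-index medium gives a half-wave phase shift.
The two reflections carry the same phase change, so no net offset.
So the condition for constructive reflection is 2 n t = m λ.
Minimum nonzero at m = 1: t = λ / (2 n) = 729 / (2 × 1.31) = 278 nm.

278 nm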